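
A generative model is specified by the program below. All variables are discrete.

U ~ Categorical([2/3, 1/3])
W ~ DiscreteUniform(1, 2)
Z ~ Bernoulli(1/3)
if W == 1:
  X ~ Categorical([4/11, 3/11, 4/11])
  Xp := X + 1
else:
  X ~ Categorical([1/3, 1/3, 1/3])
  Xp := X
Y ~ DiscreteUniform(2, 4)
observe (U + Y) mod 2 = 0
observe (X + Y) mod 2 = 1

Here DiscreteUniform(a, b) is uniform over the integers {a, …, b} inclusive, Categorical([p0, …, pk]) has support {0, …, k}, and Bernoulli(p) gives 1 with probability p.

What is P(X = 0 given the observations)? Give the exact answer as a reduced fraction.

P(X = 0 | obs) = 23/126

Enumerate traces; 16 have nonzero weight after conditioning:
  (U=0, W=1, Z=0, X=1, Y=2) weight 2/99
  (U=0, W=1, Z=0, X=1, Y=4) weight 2/99
  (U=0, W=1, Z=1, X=1, Y=2) weight 1/99
  (U=0, W=1, Z=1, X=1, Y=4) weight 1/99
  (U=0, W=2, Z=0, X=1, Y=2) weight 2/81
  (U=0, W=2, Z=0, X=1, Y=4) weight 2/81
  (U=0, W=2, Z=1, X=1, Y=2) weight 1/81
  (U=0, W=2, Z=1, X=1, Y=4) weight 1/81
  (U=1, W=1, Z=0, X=0, Y=3) weight 4/297
  (U=1, W=1, Z=0, X=2, Y=3) weight 4/297
  … 6 more
Group by X:
  weight(X=0) = 23/594
  weight(X=1) = 40/297
  weight(X=2) = 23/594
Total weight = 23/594 + 40/297 + 23/594 = 7/33
P(X=0 | obs) = 23/594 / 7/33 = 23/126
P(X=1 | obs) = 40/297 / 7/33 = 40/63
P(X=2 | obs) = 23/594 / 7/33 = 23/126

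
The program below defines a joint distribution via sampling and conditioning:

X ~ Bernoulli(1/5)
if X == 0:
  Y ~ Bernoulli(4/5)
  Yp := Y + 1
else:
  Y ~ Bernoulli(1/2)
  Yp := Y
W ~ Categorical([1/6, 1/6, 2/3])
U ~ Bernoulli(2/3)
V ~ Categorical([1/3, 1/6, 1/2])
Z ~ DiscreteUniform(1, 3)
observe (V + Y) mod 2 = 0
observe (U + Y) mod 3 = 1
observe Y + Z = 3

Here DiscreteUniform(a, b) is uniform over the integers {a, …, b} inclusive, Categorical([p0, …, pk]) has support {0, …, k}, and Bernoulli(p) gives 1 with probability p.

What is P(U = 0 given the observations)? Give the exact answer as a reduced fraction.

P(U = 0 | obs) = 37/167

Enumerate traces; 18 have nonzero weight after conditioning:
  (X=0, Y=0, W=0, U=1, V=0, Z=3) weight 4/2025
  (X=0, Y=0, W=0, U=1, V=2, Z=3) weight 2/675
  (X=0, Y=0, W=1, U=1, V=0, Z=3) weight 4/2025
  (X=0, Y=0, W=1, U=1, V=2, Z=3) weight 2/675
  (X=0, Y=0, W=2, U=1, V=0, Z=3) weight 16/2025
  (X=0, Y=0, W=2, U=1, V=2, Z=3) weight 8/675
  (X=0, Y=1, W=0, U=0, V=1, Z=2) weight 4/2025
  (X=0, Y=1, W=1, U=0, V=1, Z=2) weight 4/2025
  … 10 more
Group by U:
  weight(U=0) = 37/2700
  weight(U=1) = 13/270
Total weight = 37/2700 + 13/270 = 167/2700
P(U=0 | obs) = 37/2700 / 167/2700 = 37/167
P(U=1 | obs) = 13/270 / 167/2700 = 130/167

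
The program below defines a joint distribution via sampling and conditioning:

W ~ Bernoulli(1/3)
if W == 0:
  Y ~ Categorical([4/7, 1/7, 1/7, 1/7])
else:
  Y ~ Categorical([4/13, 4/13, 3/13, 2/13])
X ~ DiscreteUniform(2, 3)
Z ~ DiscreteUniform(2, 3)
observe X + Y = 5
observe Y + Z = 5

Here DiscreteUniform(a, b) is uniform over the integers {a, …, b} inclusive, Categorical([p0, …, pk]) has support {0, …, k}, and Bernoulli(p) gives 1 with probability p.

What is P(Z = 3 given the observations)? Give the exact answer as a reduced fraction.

P(Z = 3 | obs) = 47/87

Enumerate traces; 4 have nonzero weight after conditioning:
  (W=0, Y=2, X=3, Z=3) weight 1/42
  (W=0, Y=3, X=2, Z=2) weight 1/42
  (W=1, Y=2, X=3, Z=3) weight 1/52
  (W=1, Y=3, X=2, Z=2) weight 1/78
Group by Z:
  weight(Z=2) = 10/273
  weight(Z=3) = 47/1092
Total weight = 10/273 + 47/1092 = 29/364
P(Z=2 | obs) = 10/273 / 29/364 = 40/87
P(Z=3 | obs) = 47/1092 / 29/364 = 47/87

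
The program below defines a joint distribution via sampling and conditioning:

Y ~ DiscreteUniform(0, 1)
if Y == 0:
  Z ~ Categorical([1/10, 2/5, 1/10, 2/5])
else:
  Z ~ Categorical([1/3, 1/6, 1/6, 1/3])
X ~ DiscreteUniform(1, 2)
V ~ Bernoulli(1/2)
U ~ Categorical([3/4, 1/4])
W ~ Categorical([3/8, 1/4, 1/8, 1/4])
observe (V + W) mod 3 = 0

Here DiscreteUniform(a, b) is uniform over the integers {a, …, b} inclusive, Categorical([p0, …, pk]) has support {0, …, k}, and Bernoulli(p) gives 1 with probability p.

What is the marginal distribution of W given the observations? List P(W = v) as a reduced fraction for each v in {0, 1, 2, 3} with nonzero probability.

Enumerate traces; 96 have nonzero weight after conditioning:
  (Y=0, Z=0, X=1, V=0, U=0, W=0) weight 9/2560
  (Y=0, Z=0, X=1, V=0, U=0, W=3) weight 3/1280
  (Y=0, Z=0, X=1, V=0, U=1, W=0) weight 3/2560
  (Y=0, Z=0, X=1, V=0, U=1, W=3) weight 1/1280
  (Y=0, Z=0, X=1, V=1, U=0, W=2) weight 3/2560
  (Y=0, Z=0, X=1, V=1, U=1, W=2) weight 1/2560
  (Y=0, Z=0, X=2, V=0, U=0, W=0) weight 9/2560
  (Y=0, Z=0, X=2, V=0, U=0, W=3) weight 3/1280
  … 88 more
Group by W:
  weight(W=0) = 3/16
  weight(W=2) = 1/16
  weight(W=3) = 1/8
Total weight = 3/16 + 1/16 + 1/8 = 3/8
P(W=0 | obs) = 3/16 / 3/8 = 1/2
P(W=2 | obs) = 1/16 / 3/8 = 1/6
P(W=3 | obs) = 1/8 / 3/8 = 1/3

P(W=0) = 1/2, P(W=2) = 1/6, P(W=3) = 1/3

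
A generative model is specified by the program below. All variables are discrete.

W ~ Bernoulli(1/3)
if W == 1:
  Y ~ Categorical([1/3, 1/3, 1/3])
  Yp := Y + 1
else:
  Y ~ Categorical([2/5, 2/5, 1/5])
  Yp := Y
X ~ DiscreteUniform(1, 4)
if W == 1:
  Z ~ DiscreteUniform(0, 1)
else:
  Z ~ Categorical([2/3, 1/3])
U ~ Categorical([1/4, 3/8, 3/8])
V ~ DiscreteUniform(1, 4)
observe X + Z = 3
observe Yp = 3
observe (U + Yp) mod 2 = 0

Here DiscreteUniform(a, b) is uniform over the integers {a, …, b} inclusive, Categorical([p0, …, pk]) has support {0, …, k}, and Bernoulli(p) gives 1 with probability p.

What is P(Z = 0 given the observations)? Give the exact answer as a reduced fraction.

Enumerate traces; 8 have nonzero weight after conditioning:
  (W=1, Y=2, X=2, Z=1, U=1, V=1) weight 1/768
  (W=1, Y=2, X=2, Z=1, U=1, V=2) weight 1/768
  (W=1, Y=2, X=2, Z=1, U=1, V=3) weight 1/768
  (W=1, Y=2, X=2, Z=1, U=1, V=4) weight 1/768
  (W=1, Y=2, X=3, Z=0, U=1, V=1) weight 1/768
  (W=1, Y=2, X=3, Z=0, U=1, V=2) weight 1/768
  (W=1, Y=2, X=3, Z=0, U=1, V=3) weight 1/768
  (W=1, Y=2, X=3, Z=0, U=1, V=4) weight 1/768
Group by Z:
  weight(Z=0) = 1/192
  weight(Z=1) = 1/192
Total weight = 1/192 + 1/192 = 1/96
P(Z=0 | obs) = 1/192 / 1/96 = 1/2
P(Z=1 | obs) = 1/192 / 1/96 = 1/2

P(Z = 0 | obs) = 1/2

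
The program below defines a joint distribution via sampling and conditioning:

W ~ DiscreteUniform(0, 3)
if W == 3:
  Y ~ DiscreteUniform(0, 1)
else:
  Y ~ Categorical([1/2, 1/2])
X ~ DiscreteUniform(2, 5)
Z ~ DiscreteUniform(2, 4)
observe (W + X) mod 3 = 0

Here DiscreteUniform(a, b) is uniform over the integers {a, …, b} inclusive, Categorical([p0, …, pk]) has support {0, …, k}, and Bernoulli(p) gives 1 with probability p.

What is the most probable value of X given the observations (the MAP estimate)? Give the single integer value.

Enumerate traces; 30 have nonzero weight after conditioning:
  (W=0, Y=0, X=3, Z=2) weight 1/96
  (W=0, Y=0, X=3, Z=3) weight 1/96
  (W=0, Y=0, X=3, Z=4) weight 1/96
  (W=0, Y=1, X=3, Z=2) weight 1/96
  (W=0, Y=1, X=3, Z=3) weight 1/96
  (W=0, Y=1, X=3, Z=4) weight 1/96
  (W=1, Y=0, X=2, Z=2) weight 1/96
  (W=1, Y=0, X=2, Z=3) weight 1/96
  (W=1, Y=0, X=5, Z=2) weight 1/96
  (W=2, Y=0, X=4, Z=2) weight 1/96
  … 20 more
Group by X:
  weight(X=2) = 1/16
  weight(X=3) = 1/8
  weight(X=4) = 1/16
  weight(X=5) = 1/16
Total weight = 1/16 + 1/8 + 1/16 + 1/16 = 5/16
P(X=2 | obs) = 1/16 / 5/16 = 1/5
P(X=3 | obs) = 1/8 / 5/16 = 2/5
P(X=4 | obs) = 1/16 / 5/16 = 1/5
P(X=5 | obs) = 1/16 / 5/16 = 1/5
argmax = 3

argmax_v P(X = v | obs) = 3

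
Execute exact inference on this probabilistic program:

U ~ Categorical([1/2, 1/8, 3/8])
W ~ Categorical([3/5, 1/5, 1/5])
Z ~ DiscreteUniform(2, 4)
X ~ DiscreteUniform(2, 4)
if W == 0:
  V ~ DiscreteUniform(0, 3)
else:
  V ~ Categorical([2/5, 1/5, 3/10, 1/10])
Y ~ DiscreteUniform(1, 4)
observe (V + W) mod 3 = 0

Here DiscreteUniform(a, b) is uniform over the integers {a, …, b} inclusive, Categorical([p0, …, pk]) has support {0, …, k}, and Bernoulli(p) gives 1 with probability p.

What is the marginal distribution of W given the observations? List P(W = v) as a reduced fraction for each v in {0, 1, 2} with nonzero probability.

Enumerate traces; 432 have nonzero weight after conditioning:
  (U=0, W=0, Z=2, X=2, V=0, Y=1) weight 1/480
  (U=0, W=0, Z=2, X=2, V=0, Y=2) weight 1/480
  (U=0, W=0, Z=2, X=2, V=0, Y=3) weight 1/480
  (U=0, W=0, Z=2, X=2, V=0, Y=4) weight 1/480
  (U=0, W=0, Z=2, X=2, V=3, Y=1) weight 1/480
  (U=0, W=0, Z=2, X=2, V=3, Y=2) weight 1/480
  (U=0, W=0, Z=2, X=2, V=3, Y=3) weight 1/480
  (U=0, W=0, Z=2, X=2, V=3, Y=4) weight 1/480
  (U=0, W=1, Z=2, X=2, V=2, Y=1) weight 1/1200
  (U=0, W=2, Z=2, X=2, V=1, Y=1) weight 1/1800
  … 422 more
Group by W:
  weight(W=0) = 3/10
  weight(W=1) = 3/50
  weight(W=2) = 1/25
Total weight = 3/10 + 3/50 + 1/25 = 2/5
P(W=0 | obs) = 3/10 / 2/5 = 3/4
P(W=1 | obs) = 3/50 / 2/5 = 3/20
P(W=2 | obs) = 1/25 / 2/5 = 1/10

P(W=0) = 3/4, P(W=1) = 3/20, P(W=2) = 1/10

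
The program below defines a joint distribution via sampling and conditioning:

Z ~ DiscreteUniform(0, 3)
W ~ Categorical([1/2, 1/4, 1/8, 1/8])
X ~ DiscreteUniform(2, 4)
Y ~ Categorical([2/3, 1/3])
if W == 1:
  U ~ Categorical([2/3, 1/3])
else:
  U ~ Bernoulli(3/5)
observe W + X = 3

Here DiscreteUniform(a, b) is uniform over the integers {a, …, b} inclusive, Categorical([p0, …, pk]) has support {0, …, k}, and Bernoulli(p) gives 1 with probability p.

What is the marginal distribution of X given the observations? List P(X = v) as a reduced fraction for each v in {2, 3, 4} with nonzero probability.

P(X=2) = 1/3, P(X=3) = 2/3

Enumerate traces; 32 have nonzero weight after conditioning:
  (Z=0, W=0, X=3, Y=0, U=0) weight 1/90
  (Z=0, W=0, X=3, Y=0, U=1) weight 1/60
  (Z=0, W=0, X=3, Y=1, U=0) weight 1/180
  (Z=0, W=0, X=3, Y=1, U=1) weight 1/120
  (Z=0, W=1, X=2, Y=0, U=0) weight 1/108
  (Z=0, W=1, X=2, Y=0, U=1) weight 1/216
  (Z=0, W=1, X=2, Y=1, U=0) weight 1/216
  (Z=0, W=1, X=2, Y=1, U=1) weight 1/432
  … 24 more
Group by X:
  weight(X=2) = 1/12
  weight(X=3) = 1/6
Total weight = 1/12 + 1/6 = 1/4
P(X=2 | obs) = 1/12 / 1/4 = 1/3
P(X=3 | obs) = 1/6 / 1/4 = 2/3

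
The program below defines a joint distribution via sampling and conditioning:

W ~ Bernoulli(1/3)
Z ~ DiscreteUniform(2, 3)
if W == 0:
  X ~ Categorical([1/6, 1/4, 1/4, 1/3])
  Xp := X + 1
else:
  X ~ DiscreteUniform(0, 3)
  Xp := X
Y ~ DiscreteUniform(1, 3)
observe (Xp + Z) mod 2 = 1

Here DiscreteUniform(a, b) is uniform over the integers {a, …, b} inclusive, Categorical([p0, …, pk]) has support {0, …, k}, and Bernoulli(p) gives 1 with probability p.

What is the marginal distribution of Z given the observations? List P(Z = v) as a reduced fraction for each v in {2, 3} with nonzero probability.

Enumerate traces; 24 have nonzero weight after conditioning:
  (W=0, Z=2, X=0, Y=1) weight 1/54
  (W=0, Z=2, X=0, Y=2) weight 1/54
  (W=0, Z=2, X=0, Y=3) weight 1/54
  (W=0, Z=2, X=2, Y=1) weight 1/36
  (W=0, Z=2, X=2, Y=2) weight 1/36
  (W=0, Z=2, X=2, Y=3) weight 1/36
  (W=0, Z=3, X=1, Y=1) weight 1/36
  (W=0, Z=3, X=1, Y=2) weight 1/36
  … 16 more
Group by Z:
  weight(Z=2) = 2/9
  weight(Z=3) = 5/18
Total weight = 2/9 + 5/18 = 1/2
P(Z=2 | obs) = 2/9 / 1/2 = 4/9
P(Z=3 | obs) = 5/18 / 1/2 = 5/9

P(Z=2) = 4/9, P(Z=3) = 5/9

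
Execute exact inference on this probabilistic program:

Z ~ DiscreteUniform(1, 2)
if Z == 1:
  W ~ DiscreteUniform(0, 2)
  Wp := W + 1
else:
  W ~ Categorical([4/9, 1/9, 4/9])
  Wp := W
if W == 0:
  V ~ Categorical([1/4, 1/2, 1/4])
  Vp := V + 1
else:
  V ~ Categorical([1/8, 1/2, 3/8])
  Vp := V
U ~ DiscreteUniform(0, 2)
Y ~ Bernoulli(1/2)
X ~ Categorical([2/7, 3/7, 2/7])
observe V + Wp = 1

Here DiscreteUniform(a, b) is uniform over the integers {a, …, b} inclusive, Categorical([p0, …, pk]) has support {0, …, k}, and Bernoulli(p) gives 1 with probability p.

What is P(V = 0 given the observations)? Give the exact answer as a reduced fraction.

Enumerate traces; 54 have nonzero weight after conditioning:
  (Z=1, W=0, V=0, U=0, Y=0, X=0) weight 1/504
  (Z=1, W=0, V=0, U=0, Y=0, X=1) weight 1/336
  (Z=1, W=0, V=0, U=0, Y=0, X=2) weight 1/504
  (Z=1, W=0, V=0, U=0, Y=1, X=0) weight 1/504
  (Z=1, W=0, V=0, U=0, Y=1, X=1) weight 1/336
  (Z=1, W=0, V=0, U=0, Y=1, X=2) weight 1/504
  (Z=1, W=0, V=0, U=1, Y=0, X=0) weight 1/504
  (Z=1, W=0, V=0, U=1, Y=0, X=1) weight 1/336
  (Z=2, W=0, V=1, U=0, Y=0, X=0) weight 1/189
  … 45 more
Group by V:
  weight(V=0) = 7/144
  weight(V=1) = 1/9
Total weight = 7/144 + 1/9 = 23/144
P(V=0 | obs) = 7/144 / 23/144 = 7/23
P(V=1 | obs) = 1/9 / 23/144 = 16/23

P(V = 0 | obs) = 7/23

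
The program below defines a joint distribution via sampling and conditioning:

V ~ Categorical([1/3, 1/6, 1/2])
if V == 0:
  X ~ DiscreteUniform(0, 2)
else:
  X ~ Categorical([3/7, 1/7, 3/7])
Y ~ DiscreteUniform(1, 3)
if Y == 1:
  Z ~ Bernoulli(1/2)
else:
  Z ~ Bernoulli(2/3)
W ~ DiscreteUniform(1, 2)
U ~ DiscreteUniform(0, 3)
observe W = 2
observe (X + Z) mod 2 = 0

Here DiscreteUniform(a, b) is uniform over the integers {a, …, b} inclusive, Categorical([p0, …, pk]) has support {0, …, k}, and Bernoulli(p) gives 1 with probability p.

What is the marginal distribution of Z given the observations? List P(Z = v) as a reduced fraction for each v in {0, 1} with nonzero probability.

Enumerate traces; 108 have nonzero weight after conditioning:
  (V=0, X=0, Y=1, Z=0, W=2, U=0) weight 1/432
  (V=0, X=0, Y=1, Z=0, W=2, U=1) weight 1/432
  (V=0, X=0, Y=1, Z=0, W=2, U=2) weight 1/432
  (V=0, X=0, Y=1, Z=0, W=2, U=3) weight 1/432
  (V=0, X=0, Y=2, Z=0, W=2, U=0) weight 1/648
  (V=0, X=0, Y=2, Z=0, W=2, U=1) weight 1/648
  (V=0, X=0, Y=2, Z=0, W=2, U=2) weight 1/648
  (V=0, X=0, Y=2, Z=0, W=2, U=3) weight 1/648
  (V=0, X=1, Y=1, Z=1, W=2, U=0) weight 1/432
  … 99 more
Group by Z:
  weight(Z=0) = 25/162
  weight(Z=1) = 143/2268
Total weight = 25/162 + 143/2268 = 493/2268
P(Z=0 | obs) = 25/162 / 493/2268 = 350/493
P(Z=1 | obs) = 143/2268 / 493/2268 = 143/493

P(Z=0) = 350/493, P(Z=1) = 143/493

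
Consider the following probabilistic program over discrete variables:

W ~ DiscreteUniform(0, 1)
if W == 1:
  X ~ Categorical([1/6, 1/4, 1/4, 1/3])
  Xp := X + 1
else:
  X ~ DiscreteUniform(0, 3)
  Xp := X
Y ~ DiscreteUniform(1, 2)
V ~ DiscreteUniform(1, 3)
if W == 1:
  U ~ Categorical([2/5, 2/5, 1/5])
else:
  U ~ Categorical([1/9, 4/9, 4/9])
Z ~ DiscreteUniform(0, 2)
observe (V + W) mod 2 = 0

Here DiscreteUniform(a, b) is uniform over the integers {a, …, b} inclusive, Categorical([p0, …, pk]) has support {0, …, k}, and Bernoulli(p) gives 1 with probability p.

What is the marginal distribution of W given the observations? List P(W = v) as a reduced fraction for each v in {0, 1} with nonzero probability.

P(W=0) = 1/3, P(W=1) = 2/3

Enumerate traces; 216 have nonzero weight after conditioning:
  (W=0, X=0, Y=1, V=2, U=0, Z=0) weight 1/1296
  (W=0, X=0, Y=1, V=2, U=0, Z=1) weight 1/1296
  (W=0, X=0, Y=1, V=2, U=0, Z=2) weight 1/1296
  (W=0, X=0, Y=1, V=2, U=1, Z=0) weight 1/324
  (W=0, X=0, Y=1, V=2, U=1, Z=1) weight 1/324
  (W=0, X=0, Y=1, V=2, U=1, Z=2) weight 1/324
  (W=0, X=0, Y=1, V=2, U=2, Z=0) weight 1/324
  (W=0, X=0, Y=1, V=2, U=2, Z=1) weight 1/324
  (W=1, X=0, Y=1, V=1, U=0, Z=0) weight 1/540
  … 207 more
Group by W:
  weight(W=0) = 1/6
  weight(W=1) = 1/3
Total weight = 1/6 + 1/3 = 1/2
P(W=0 | obs) = 1/6 / 1/2 = 1/3
P(W=1 | obs) = 1/3 / 1/2 = 2/3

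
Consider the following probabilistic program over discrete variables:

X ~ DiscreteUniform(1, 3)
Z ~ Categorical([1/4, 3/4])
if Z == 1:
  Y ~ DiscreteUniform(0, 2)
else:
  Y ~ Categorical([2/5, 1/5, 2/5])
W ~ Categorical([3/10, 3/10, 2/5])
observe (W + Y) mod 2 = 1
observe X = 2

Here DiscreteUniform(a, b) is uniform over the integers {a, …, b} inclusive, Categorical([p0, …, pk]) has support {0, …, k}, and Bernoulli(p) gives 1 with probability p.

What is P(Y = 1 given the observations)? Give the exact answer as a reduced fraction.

P(Y = 1 | obs) = 1/2

Enumerate traces; 8 have nonzero weight after conditioning:
  (X=2, Z=0, Y=0, W=1) weight 1/100
  (X=2, Z=0, Y=1, W=0) weight 1/200
  (X=2, Z=0, Y=1, W=2) weight 1/150
  (X=2, Z=0, Y=2, W=1) weight 1/100
  (X=2, Z=1, Y=0, W=1) weight 1/40
  (X=2, Z=1, Y=1, W=0) weight 1/40
  (X=2, Z=1, Y=1, W=2) weight 1/30
  (X=2, Z=1, Y=2, W=1) weight 1/40
Group by Y:
  weight(Y=0) = 7/200
  weight(Y=1) = 7/100
  weight(Y=2) = 7/200
Total weight = 7/200 + 7/100 + 7/200 = 7/50
P(Y=0 | obs) = 7/200 / 7/50 = 1/4
P(Y=1 | obs) = 7/100 / 7/50 = 1/2
P(Y=2 | obs) = 7/200 / 7/50 = 1/4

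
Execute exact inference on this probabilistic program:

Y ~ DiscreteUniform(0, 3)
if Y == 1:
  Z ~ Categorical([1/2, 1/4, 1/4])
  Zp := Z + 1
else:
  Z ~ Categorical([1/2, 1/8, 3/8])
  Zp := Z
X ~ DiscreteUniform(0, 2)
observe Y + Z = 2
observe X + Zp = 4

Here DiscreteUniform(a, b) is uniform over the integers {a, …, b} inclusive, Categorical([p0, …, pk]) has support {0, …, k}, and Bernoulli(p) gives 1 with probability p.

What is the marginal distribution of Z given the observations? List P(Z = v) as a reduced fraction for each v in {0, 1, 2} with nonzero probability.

Enumerate traces; 2 have nonzero weight after conditioning:
  (Y=0, Z=2, X=2) weight 1/32
  (Y=1, Z=1, X=2) weight 1/48
Group by Z:
  weight(Z=1) = 1/48
  weight(Z=2) = 1/32
Total weight = 1/48 + 1/32 = 5/96
P(Z=1 | obs) = 1/48 / 5/96 = 2/5
P(Z=2 | obs) = 1/32 / 5/96 = 3/5

P(Z=1) = 2/5, P(Z=2) = 3/5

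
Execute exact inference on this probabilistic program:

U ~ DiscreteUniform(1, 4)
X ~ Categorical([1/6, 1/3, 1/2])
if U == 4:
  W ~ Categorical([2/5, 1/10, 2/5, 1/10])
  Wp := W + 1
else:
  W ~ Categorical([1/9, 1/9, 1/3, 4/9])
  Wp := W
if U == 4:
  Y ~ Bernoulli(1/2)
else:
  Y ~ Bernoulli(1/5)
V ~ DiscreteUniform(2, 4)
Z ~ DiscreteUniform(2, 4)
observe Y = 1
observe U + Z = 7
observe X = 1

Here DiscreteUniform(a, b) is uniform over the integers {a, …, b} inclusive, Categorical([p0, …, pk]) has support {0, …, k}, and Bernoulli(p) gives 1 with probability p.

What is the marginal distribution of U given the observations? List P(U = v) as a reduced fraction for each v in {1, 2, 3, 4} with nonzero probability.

P(U=3) = 2/7, P(U=4) = 5/7

Enumerate traces; 24 have nonzero weight after conditioning:
  (U=3, X=1, W=0, Y=1, V=2, Z=4) weight 1/4860
  (U=3, X=1, W=0, Y=1, V=3, Z=4) weight 1/4860
  (U=3, X=1, W=0, Y=1, V=4, Z=4) weight 1/4860
  (U=3, X=1, W=1, Y=1, V=2, Z=4) weight 1/4860
  (U=3, X=1, W=1, Y=1, V=3, Z=4) weight 1/4860
  (U=3, X=1, W=1, Y=1, V=4, Z=4) weight 1/4860
  (U=3, X=1, W=2, Y=1, V=2, Z=4) weight 1/1620
  (U=3, X=1, W=2, Y=1, V=3, Z=4) weight 1/1620
  (U=4, X=1, W=0, Y=1, V=2, Z=3) weight 1/540
  … 15 more
Group by U:
  weight(U=3) = 1/180
  weight(U=4) = 1/72
Total weight = 1/180 + 1/72 = 7/360
P(U=3 | obs) = 1/180 / 7/360 = 2/7
P(U=4 | obs) = 1/72 / 7/360 = 5/7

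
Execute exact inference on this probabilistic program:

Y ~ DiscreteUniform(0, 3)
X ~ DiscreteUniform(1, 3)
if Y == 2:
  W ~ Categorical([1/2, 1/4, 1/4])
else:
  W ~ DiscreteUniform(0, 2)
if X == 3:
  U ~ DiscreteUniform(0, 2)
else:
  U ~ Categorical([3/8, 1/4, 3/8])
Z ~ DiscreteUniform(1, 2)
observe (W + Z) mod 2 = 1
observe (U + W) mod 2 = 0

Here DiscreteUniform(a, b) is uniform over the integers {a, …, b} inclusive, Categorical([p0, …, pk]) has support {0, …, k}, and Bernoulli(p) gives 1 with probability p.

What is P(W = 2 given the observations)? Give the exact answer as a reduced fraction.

Enumerate traces; 60 have nonzero weight after conditioning:
  (Y=0, X=1, W=0, U=0, Z=1) weight 1/192
  (Y=0, X=1, W=0, U=2, Z=1) weight 1/192
  (Y=0, X=1, W=1, U=1, Z=2) weight 1/288
  (Y=0, X=1, W=2, U=0, Z=1) weight 1/192
  (Y=0, X=1, W=2, U=2, Z=1) weight 1/192
  (Y=0, X=2, W=0, U=0, Z=1) weight 1/192
  (Y=0, X=2, W=0, U=2, Z=1) weight 1/192
  (Y=0, X=2, W=1, U=1, Z=2) weight 1/288
  … 52 more
Group by W:
  weight(W=0) = 13/96
  weight(W=1) = 25/576
  weight(W=2) = 65/576
Total weight = 13/96 + 25/576 + 65/576 = 7/24
P(W=0 | obs) = 13/96 / 7/24 = 13/28
P(W=1 | obs) = 25/576 / 7/24 = 25/168
P(W=2 | obs) = 65/576 / 7/24 = 65/168

P(W = 2 | obs) = 65/168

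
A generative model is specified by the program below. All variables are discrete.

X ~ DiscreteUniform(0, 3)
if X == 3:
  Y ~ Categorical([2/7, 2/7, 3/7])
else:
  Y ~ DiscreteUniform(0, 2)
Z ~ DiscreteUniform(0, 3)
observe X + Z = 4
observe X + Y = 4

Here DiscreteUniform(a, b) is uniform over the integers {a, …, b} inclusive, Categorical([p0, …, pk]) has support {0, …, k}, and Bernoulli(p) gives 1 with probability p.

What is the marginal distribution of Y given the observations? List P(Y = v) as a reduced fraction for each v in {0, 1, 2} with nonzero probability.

Enumerate traces; 2 have nonzero weight after conditioning:
  (X=2, Y=2, Z=2) weight 1/48
  (X=3, Y=1, Z=1) weight 1/56
Group by Y:
  weight(Y=1) = 1/56
  weight(Y=2) = 1/48
Total weight = 1/56 + 1/48 = 13/336
P(Y=1 | obs) = 1/56 / 13/336 = 6/13
P(Y=2 | obs) = 1/48 / 13/336 = 7/13

P(Y=1) = 6/13, P(Y=2) = 7/13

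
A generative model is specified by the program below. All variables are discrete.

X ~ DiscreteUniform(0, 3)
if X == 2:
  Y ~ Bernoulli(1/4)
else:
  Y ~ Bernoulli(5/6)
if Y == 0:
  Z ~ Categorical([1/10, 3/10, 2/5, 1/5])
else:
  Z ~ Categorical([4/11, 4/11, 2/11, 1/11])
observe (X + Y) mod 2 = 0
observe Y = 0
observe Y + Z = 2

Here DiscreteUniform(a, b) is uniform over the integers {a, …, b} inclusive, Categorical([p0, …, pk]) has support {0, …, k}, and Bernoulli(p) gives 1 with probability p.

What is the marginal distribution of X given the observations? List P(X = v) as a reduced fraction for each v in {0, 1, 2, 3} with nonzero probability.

P(X=0) = 2/11, P(X=2) = 9/11

Enumerate traces; 2 have nonzero weight after conditioning:
  (X=0, Y=0, Z=2) weight 1/60
  (X=2, Y=0, Z=2) weight 3/40
Group by X:
  weight(X=0) = 1/60
  weight(X=2) = 3/40
Total weight = 1/60 + 3/40 = 11/120
P(X=0 | obs) = 1/60 / 11/120 = 2/11
P(X=2 | obs) = 3/40 / 11/120 = 9/11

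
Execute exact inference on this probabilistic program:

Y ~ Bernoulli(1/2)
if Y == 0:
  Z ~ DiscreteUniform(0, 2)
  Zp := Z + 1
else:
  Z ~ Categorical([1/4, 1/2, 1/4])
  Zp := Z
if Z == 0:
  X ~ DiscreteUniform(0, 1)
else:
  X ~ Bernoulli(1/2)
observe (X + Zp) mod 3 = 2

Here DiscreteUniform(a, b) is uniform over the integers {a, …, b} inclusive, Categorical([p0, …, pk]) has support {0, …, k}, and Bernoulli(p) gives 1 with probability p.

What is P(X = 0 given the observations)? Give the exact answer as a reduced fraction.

Enumerate traces; 4 have nonzero weight after conditioning:
  (Y=0, Z=0, X=1) weight 1/12
  (Y=0, Z=1, X=0) weight 1/12
  (Y=1, Z=1, X=1) weight 1/8
  (Y=1, Z=2, X=0) weight 1/16
Group by X:
  weight(X=0) = 7/48
  weight(X=1) = 5/24
Total weight = 7/48 + 5/24 = 17/48
P(X=0 | obs) = 7/48 / 17/48 = 7/17
P(X=1 | obs) = 5/24 / 17/48 = 10/17

P(X = 0 | obs) = 7/17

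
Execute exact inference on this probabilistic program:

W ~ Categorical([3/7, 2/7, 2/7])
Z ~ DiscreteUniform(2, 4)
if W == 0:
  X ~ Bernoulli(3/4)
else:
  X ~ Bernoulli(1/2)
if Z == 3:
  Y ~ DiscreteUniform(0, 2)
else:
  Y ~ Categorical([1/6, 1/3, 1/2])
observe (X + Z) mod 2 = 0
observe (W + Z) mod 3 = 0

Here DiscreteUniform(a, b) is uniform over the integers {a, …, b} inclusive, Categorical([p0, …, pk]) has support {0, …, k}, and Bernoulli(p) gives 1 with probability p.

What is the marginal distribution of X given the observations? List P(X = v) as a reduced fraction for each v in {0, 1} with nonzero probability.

Enumerate traces; 9 have nonzero weight after conditioning:
  (W=0, Z=3, X=1, Y=0) weight 1/28
  (W=0, Z=3, X=1, Y=1) weight 1/28
  (W=0, Z=3, X=1, Y=2) weight 1/28
  (W=1, Z=2, X=0, Y=0) weight 1/126
  (W=1, Z=2, X=0, Y=1) weight 1/63
  (W=1, Z=2, X=0, Y=2) weight 1/42
  (W=2, Z=4, X=0, Y=0) weight 1/126
  (W=2, Z=4, X=0, Y=1) weight 1/63
  … 1 more
Group by X:
  weight(X=0) = 2/21
  weight(X=1) = 3/28
Total weight = 2/21 + 3/28 = 17/84
P(X=0 | obs) = 2/21 / 17/84 = 8/17
P(X=1 | obs) = 3/28 / 17/84 = 9/17

P(X=0) = 8/17, P(X=1) = 9/17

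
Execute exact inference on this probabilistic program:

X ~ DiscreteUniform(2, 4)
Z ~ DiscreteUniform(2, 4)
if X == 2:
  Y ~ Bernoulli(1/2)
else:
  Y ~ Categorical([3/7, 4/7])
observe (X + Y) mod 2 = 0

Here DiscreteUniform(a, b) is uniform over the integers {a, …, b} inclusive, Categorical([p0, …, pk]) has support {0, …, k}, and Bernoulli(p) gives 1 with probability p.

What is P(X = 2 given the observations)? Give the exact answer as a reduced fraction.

Enumerate traces; 9 have nonzero weight after conditioning:
  (X=2, Z=2, Y=0) weight 1/18
  (X=2, Z=3, Y=0) weight 1/18
  (X=2, Z=4, Y=0) weight 1/18
  (X=3, Z=2, Y=1) weight 4/63
  (X=3, Z=3, Y=1) weight 4/63
  (X=3, Z=4, Y=1) weight 4/63
  (X=4, Z=2, Y=0) weight 1/21
  (X=4, Z=3, Y=0) weight 1/21
  … 1 more
Group by X:
  weight(X=2) = 1/6
  weight(X=3) = 4/21
  weight(X=4) = 1/7
Total weight = 1/6 + 4/21 + 1/7 = 1/2
P(X=2 | obs) = 1/6 / 1/2 = 1/3
P(X=3 | obs) = 4/21 / 1/2 = 8/21
P(X=4 | obs) = 1/7 / 1/2 = 2/7

P(X = 2 | obs) = 1/3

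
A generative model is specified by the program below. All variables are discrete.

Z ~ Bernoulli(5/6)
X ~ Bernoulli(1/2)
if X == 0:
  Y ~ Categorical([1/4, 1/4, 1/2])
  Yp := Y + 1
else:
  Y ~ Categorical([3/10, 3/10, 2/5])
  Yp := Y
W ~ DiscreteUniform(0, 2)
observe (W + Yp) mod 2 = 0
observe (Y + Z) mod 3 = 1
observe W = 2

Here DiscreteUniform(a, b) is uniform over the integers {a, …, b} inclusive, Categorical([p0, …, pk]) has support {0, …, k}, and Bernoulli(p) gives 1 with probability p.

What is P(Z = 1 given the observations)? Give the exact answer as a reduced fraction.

P(Z = 1 | obs) = 6/7

Enumerate traces; 2 have nonzero weight after conditioning:
  (Z=0, X=0, Y=1, W=2) weight 1/144
  (Z=1, X=1, Y=0, W=2) weight 1/24
Group by Z:
  weight(Z=0) = 1/144
  weight(Z=1) = 1/24
Total weight = 1/144 + 1/24 = 7/144
P(Z=0 | obs) = 1/144 / 7/144 = 1/7
P(Z=1 | obs) = 1/24 / 7/144 = 6/7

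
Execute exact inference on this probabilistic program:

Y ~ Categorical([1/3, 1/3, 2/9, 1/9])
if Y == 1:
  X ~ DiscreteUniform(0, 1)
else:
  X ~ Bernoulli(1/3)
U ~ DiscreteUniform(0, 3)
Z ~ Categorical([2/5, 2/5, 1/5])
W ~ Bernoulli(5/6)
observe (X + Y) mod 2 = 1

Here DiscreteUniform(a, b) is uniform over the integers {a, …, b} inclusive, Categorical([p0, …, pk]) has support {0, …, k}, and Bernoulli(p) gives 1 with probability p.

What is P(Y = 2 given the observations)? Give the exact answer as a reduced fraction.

P(Y = 2 | obs) = 4/23

Enumerate traces; 96 have nonzero weight after conditioning:
  (Y=0, X=1, U=0, Z=0, W=0) weight 1/540
  (Y=0, X=1, U=0, Z=0, W=1) weight 1/108
  (Y=0, X=1, U=0, Z=1, W=0) weight 1/540
  (Y=0, X=1, U=0, Z=1, W=1) weight 1/108
  (Y=0, X=1, U=0, Z=2, W=0) weight 1/1080
  (Y=0, X=1, U=0, Z=2, W=1) weight 1/216
  (Y=0, X=1, U=1, Z=0, W=0) weight 1/540
  (Y=0, X=1, U=1, Z=0, W=1) weight 1/108
  (Y=1, X=0, U=0, Z=0, W=0) weight 1/360
  (Y=2, X=1, U=0, Z=0, W=0) weight 1/810
  … 86 more
Group by Y:
  weight(Y=0) = 1/9
  weight(Y=1) = 1/6
  weight(Y=2) = 2/27
  weight(Y=3) = 2/27
Total weight = 1/9 + 1/6 + 2/27 + 2/27 = 23/54
P(Y=0 | obs) = 1/9 / 23/54 = 6/23
P(Y=1 | obs) = 1/6 / 23/54 = 9/23
P(Y=2 | obs) = 2/27 / 23/54 = 4/23
P(Y=3 | obs) = 2/27 / 23/54 = 4/23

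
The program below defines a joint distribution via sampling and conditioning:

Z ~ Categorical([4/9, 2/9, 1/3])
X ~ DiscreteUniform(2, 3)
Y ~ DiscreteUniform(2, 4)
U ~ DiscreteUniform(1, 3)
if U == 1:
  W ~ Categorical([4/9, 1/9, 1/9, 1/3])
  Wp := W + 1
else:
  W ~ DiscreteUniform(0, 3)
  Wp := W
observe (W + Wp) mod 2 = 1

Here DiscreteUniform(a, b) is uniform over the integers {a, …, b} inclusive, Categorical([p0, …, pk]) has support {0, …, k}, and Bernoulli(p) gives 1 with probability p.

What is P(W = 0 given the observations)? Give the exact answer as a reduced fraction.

P(W = 0 | obs) = 4/9

Enumerate traces; 72 have nonzero weight after conditioning:
  (Z=0, X=2, Y=2, U=1, W=0) weight 8/729
  (Z=0, X=2, Y=2, U=1, W=1) weight 2/729
  (Z=0, X=2, Y=2, U=1, W=2) weight 2/729
  (Z=0, X=2, Y=2, U=1, W=3) weight 2/243
  (Z=0, X=2, Y=3, U=1, W=0) weight 8/729
  (Z=0, X=2, Y=3, U=1, W=1) weight 2/729
  (Z=0, X=2, Y=3, U=1, W=2) weight 2/729
  (Z=0, X=2, Y=3, U=1, W=3) weight 2/243
  … 64 more
Group by W:
  weight(W=0) = 4/27
  weight(W=1) = 1/27
  weight(W=2) = 1/27
  weight(W=3) = 1/9
Total weight = 4/27 + 1/27 + 1/27 + 1/9 = 1/3
P(W=0 | obs) = 4/27 / 1/3 = 4/9
P(W=1 | obs) = 1/27 / 1/3 = 1/9
P(W=2 | obs) = 1/27 / 1/3 = 1/9
P(W=3 | obs) = 1/9 / 1/3 = 1/3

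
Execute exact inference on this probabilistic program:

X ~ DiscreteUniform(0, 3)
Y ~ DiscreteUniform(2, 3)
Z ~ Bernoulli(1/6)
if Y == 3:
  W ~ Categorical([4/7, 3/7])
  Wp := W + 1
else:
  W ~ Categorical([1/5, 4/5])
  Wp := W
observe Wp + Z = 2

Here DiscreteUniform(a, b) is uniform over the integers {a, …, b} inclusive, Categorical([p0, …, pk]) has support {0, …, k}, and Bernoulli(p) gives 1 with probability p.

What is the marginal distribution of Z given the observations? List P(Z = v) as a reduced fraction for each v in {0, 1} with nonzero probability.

Enumerate traces; 12 have nonzero weight after conditioning:
  (X=0, Y=2, Z=1, W=1) weight 1/60
  (X=0, Y=3, Z=0, W=1) weight 5/112
  (X=0, Y=3, Z=1, W=0) weight 1/84
  (X=1, Y=2, Z=1, W=1) weight 1/60
  (X=1, Y=3, Z=0, W=1) weight 5/112
  (X=1, Y=3, Z=1, W=0) weight 1/84
  (X=2, Y=2, Z=1, W=1) weight 1/60
  (X=2, Y=3, Z=0, W=1) weight 5/112
  … 4 more
Group by Z:
  weight(Z=0) = 5/28
  weight(Z=1) = 4/35
Total weight = 5/28 + 4/35 = 41/140
P(Z=0 | obs) = 5/28 / 41/140 = 25/41
P(Z=1 | obs) = 4/35 / 41/140 = 16/41

P(Z=0) = 25/41, P(Z=1) = 16/41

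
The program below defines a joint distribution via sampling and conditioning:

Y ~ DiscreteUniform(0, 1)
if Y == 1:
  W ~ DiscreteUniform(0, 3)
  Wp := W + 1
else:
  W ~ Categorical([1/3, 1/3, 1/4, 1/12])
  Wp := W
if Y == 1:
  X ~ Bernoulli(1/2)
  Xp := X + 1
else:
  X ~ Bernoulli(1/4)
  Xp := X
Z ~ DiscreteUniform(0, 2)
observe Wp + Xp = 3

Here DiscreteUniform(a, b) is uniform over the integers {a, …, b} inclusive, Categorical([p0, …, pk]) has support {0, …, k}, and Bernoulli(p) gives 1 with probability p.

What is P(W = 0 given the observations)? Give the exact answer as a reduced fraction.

P(W = 0 | obs) = 1/3

Enumerate traces; 12 have nonzero weight after conditioning:
  (Y=0, W=2, X=1, Z=0) weight 1/96
  (Y=0, W=2, X=1, Z=1) weight 1/96
  (Y=0, W=2, X=1, Z=2) weight 1/96
  (Y=0, W=3, X=0, Z=0) weight 1/96
  (Y=0, W=3, X=0, Z=1) weight 1/96
  (Y=0, W=3, X=0, Z=2) weight 1/96
  (Y=1, W=0, X=1, Z=0) weight 1/48
  (Y=1, W=0, X=1, Z=1) weight 1/48
  (Y=1, W=1, X=0, Z=0) weight 1/48
  … 3 more
Group by W:
  weight(W=0) = 1/16
  weight(W=1) = 1/16
  weight(W=2) = 1/32
  weight(W=3) = 1/32
Total weight = 1/16 + 1/16 + 1/32 + 1/32 = 3/16
P(W=0 | obs) = 1/16 / 3/16 = 1/3
P(W=1 | obs) = 1/16 / 3/16 = 1/3
P(W=2 | obs) = 1/32 / 3/16 = 1/6
P(W=3 | obs) = 1/32 / 3/16 = 1/6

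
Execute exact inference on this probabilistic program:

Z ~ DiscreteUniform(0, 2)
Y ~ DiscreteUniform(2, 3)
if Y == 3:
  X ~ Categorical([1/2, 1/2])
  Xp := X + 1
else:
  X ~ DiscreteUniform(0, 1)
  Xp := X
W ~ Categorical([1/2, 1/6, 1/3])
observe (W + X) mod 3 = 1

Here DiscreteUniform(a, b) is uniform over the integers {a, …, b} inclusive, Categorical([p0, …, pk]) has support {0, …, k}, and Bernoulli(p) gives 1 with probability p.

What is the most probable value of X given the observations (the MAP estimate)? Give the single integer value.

Enumerate traces; 12 have nonzero weight after conditioning:
  (Z=0, Y=2, X=0, W=1) weight 1/72
  (Z=0, Y=2, X=1, W=0) weight 1/24
  (Z=0, Y=3, X=0, W=1) weight 1/72
  (Z=0, Y=3, X=1, W=0) weight 1/24
  (Z=1, Y=2, X=0, W=1) weight 1/72
  (Z=1, Y=2, X=1, W=0) weight 1/24
  (Z=1, Y=3, X=0, W=1) weight 1/72
  (Z=1, Y=3, X=1, W=0) weight 1/24
  … 4 more
Group by X:
  weight(X=0) = 1/12
  weight(X=1) = 1/4
Total weight = 1/12 + 1/4 = 1/3
P(X=0 | obs) = 1/12 / 1/3 = 1/4
P(X=1 | obs) = 1/4 / 1/3 = 3/4
argmax = 1

argmax_v P(X = v | obs) = 1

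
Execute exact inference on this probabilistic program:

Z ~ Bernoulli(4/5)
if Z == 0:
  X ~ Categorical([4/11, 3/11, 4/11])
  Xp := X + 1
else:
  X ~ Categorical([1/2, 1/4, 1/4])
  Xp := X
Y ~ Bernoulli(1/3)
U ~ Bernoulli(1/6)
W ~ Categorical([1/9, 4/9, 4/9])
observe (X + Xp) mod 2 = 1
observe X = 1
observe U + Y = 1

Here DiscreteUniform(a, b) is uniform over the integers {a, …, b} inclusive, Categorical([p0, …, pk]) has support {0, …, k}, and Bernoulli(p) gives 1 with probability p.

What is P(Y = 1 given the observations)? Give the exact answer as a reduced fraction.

P(Y = 1 | obs) = 5/7

Enumerate traces; 6 have nonzero weight after conditioning:
  (Z=0, X=1, Y=0, U=1, W=0) weight 1/1485
  (Z=0, X=1, Y=0, U=1, W=1) weight 4/1485
  (Z=0, X=1, Y=0, U=1, W=2) weight 4/1485
  (Z=0, X=1, Y=1, U=0, W=0) weight 1/594
  (Z=0, X=1, Y=1, U=0, W=1) weight 2/297
  (Z=0, X=1, Y=1, U=0, W=2) weight 2/297
Group by Y:
  weight(Y=0) = 1/165
  weight(Y=1) = 1/66
Total weight = 1/165 + 1/66 = 7/330
P(Y=0 | obs) = 1/165 / 7/330 = 2/7
P(Y=1 | obs) = 1/66 / 7/330 = 5/7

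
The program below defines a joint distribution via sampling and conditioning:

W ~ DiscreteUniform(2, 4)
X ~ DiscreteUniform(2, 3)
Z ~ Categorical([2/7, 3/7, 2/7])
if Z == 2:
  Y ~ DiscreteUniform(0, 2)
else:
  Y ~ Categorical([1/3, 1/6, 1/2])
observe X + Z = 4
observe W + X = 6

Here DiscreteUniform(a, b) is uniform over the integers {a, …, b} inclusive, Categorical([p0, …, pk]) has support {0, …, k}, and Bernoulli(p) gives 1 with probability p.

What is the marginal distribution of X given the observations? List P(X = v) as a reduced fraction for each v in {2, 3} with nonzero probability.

P(X=2) = 2/5, P(X=3) = 3/5

Enumerate traces; 6 have nonzero weight after conditioning:
  (W=3, X=3, Z=1, Y=0) weight 1/42
  (W=3, X=3, Z=1, Y=1) weight 1/84
  (W=3, X=3, Z=1, Y=2) weight 1/28
  (W=4, X=2, Z=2, Y=0) weight 1/63
  (W=4, X=2, Z=2, Y=1) weight 1/63
  (W=4, X=2, Z=2, Y=2) weight 1/63
Group by X:
  weight(X=2) = 1/21
  weight(X=3) = 1/14
Total weight = 1/21 + 1/14 = 5/42
P(X=2 | obs) = 1/21 / 5/42 = 2/5
P(X=3 | obs) = 1/14 / 5/42 = 3/5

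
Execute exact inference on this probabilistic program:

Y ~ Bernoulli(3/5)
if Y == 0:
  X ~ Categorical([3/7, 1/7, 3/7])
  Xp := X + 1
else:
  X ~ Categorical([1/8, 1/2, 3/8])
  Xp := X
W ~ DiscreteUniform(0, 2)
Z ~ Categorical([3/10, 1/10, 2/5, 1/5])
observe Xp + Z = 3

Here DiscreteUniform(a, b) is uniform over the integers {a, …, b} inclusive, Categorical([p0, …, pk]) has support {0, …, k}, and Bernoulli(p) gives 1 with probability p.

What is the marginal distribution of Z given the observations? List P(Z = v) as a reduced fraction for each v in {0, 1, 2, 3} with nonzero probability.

Enumerate traces; 18 have nonzero weight after conditioning:
  (Y=0, X=0, W=0, Z=2) weight 4/175
  (Y=0, X=0, W=1, Z=2) weight 4/175
  (Y=0, X=0, W=2, Z=2) weight 4/175
  (Y=0, X=1, W=0, Z=1) weight 1/525
  (Y=0, X=1, W=1, Z=1) weight 1/525
  (Y=0, X=1, W=2, Z=1) weight 1/525
  (Y=0, X=2, W=0, Z=0) weight 3/175
  (Y=0, X=2, W=1, Z=0) weight 3/175
  (Y=1, X=0, W=0, Z=3) weight 1/200
  … 9 more
Group by Z:
  weight(Z=0) = 9/175
  weight(Z=1) = 79/2800
  weight(Z=2) = 33/175
  weight(Z=3) = 3/200
Total weight = 9/175 + 79/2800 + 33/175 + 3/200 = 793/2800
P(Z=0 | obs) = 9/175 / 793/2800 = 144/793
P(Z=1 | obs) = 79/2800 / 793/2800 = 79/793
P(Z=2 | obs) = 33/175 / 793/2800 = 528/793
P(Z=3 | obs) = 3/200 / 793/2800 = 42/793

P(Z=0) = 144/793, P(Z=1) = 79/793, P(Z=2) = 528/793, P(Z=3) = 42/793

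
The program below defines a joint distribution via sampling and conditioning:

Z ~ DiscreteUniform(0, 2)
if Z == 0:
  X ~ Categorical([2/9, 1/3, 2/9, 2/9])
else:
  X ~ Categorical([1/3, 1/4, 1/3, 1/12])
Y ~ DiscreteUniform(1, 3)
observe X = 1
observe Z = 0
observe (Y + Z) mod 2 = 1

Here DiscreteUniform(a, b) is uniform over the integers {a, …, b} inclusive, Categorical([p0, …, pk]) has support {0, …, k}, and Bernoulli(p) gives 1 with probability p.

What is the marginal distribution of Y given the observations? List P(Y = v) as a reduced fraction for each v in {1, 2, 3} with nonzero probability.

Enumerate traces; 2 have nonzero weight after conditioning:
  (Z=0, X=1, Y=1) weight 1/27
  (Z=0, X=1, Y=3) weight 1/27
Group by Y:
  weight(Y=1) = 1/27
  weight(Y=3) = 1/27
Total weight = 1/27 + 1/27 = 2/27
P(Y=1 | obs) = 1/27 / 2/27 = 1/2
P(Y=3 | obs) = 1/27 / 2/27 = 1/2

P(Y=1) = 1/2, P(Y=3) = 1/2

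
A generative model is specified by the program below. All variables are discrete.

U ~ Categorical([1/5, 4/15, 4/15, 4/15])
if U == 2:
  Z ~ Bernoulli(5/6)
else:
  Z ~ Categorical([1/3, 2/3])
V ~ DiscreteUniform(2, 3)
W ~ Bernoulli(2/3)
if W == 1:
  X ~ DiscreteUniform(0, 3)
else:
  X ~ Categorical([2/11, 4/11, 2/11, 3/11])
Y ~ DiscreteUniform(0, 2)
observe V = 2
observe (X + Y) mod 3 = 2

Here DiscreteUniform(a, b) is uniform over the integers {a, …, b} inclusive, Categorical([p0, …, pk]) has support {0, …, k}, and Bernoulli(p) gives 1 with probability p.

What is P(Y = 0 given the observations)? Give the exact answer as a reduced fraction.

Enumerate traces; 64 have nonzero weight after conditioning:
  (U=0, Z=0, V=2, W=0, X=0, Y=2) weight 1/1485
  (U=0, Z=0, V=2, W=0, X=1, Y=1) weight 2/1485
  (U=0, Z=0, V=2, W=0, X=2, Y=0) weight 1/1485
  (U=0, Z=0, V=2, W=0, X=3, Y=2) weight 1/990
  (U=0, Z=0, V=2, W=1, X=0, Y=2) weight 1/540
  (U=0, Z=0, V=2, W=1, X=1, Y=1) weight 1/540
  (U=0, Z=0, V=2, W=1, X=2, Y=0) weight 1/540
  (U=0, Z=0, V=2, W=1, X=3, Y=2) weight 1/540
  … 56 more
Group by Y:
  weight(Y=0) = 5/132
  weight(Y=1) = 19/396
  weight(Y=2) = 8/99
Total weight = 5/132 + 19/396 + 8/99 = 1/6
P(Y=0 | obs) = 5/132 / 1/6 = 5/22
P(Y=1 | obs) = 19/396 / 1/6 = 19/66
P(Y=2 | obs) = 8/99 / 1/6 = 16/33

P(Y = 0 | obs) = 5/22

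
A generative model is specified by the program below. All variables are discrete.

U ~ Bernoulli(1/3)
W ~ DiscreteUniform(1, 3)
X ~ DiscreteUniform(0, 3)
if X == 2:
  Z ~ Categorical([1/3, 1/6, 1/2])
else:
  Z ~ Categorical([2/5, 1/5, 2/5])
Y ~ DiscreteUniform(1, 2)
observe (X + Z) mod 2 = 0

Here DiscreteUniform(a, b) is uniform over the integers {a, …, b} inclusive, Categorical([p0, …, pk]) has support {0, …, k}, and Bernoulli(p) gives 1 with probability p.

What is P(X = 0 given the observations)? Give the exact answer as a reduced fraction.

P(X = 0 | obs) = 24/61

Enumerate traces; 72 have nonzero weight after conditioning:
  (U=0, W=1, X=0, Z=0, Y=1) weight 1/90
  (U=0, W=1, X=0, Z=0, Y=2) weight 1/90
  (U=0, W=1, X=0, Z=2, Y=1) weight 1/90
  (U=0, W=1, X=0, Z=2, Y=2) weight 1/90
  (U=0, W=1, X=1, Z=1, Y=1) weight 1/180
  (U=0, W=1, X=1, Z=1, Y=2) weight 1/180
  (U=0, W=1, X=2, Z=0, Y=1) weight 1/108
  (U=0, W=1, X=2, Z=0, Y=2) weight 1/108
  (U=0, W=1, X=3, Z=1, Y=1) weight 1/180
  … 63 more
Group by X:
  weight(X=0) = 1/5
  weight(X=1) = 1/20
  weight(X=2) = 5/24
  weight(X=3) = 1/20
Total weight = 1/5 + 1/20 + 5/24 + 1/20 = 61/120
P(X=0 | obs) = 1/5 / 61/120 = 24/61
P(X=1 | obs) = 1/20 / 61/120 = 6/61
P(X=2 | obs) = 5/24 / 61/120 = 25/61
P(X=3 | obs) = 1/20 / 61/120 = 6/61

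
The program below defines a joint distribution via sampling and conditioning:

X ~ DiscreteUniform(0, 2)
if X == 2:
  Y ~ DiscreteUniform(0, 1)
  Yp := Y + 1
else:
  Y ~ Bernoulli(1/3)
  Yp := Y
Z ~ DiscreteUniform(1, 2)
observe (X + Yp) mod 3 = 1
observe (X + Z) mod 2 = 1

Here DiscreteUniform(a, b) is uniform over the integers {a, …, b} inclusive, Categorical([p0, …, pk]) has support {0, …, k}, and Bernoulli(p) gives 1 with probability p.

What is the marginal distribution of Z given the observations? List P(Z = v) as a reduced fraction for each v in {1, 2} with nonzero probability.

Enumerate traces; 3 have nonzero weight after conditioning:
  (X=0, Y=1, Z=1) weight 1/18
  (X=1, Y=0, Z=2) weight 1/9
  (X=2, Y=1, Z=1) weight 1/12
Group by Z:
  weight(Z=1) = 5/36
  weight(Z=2) = 1/9
Total weight = 5/36 + 1/9 = 1/4
P(Z=1 | obs) = 5/36 / 1/4 = 5/9
P(Z=2 | obs) = 1/9 / 1/4 = 4/9

P(Z=1) = 5/9, P(Z=2) = 4/9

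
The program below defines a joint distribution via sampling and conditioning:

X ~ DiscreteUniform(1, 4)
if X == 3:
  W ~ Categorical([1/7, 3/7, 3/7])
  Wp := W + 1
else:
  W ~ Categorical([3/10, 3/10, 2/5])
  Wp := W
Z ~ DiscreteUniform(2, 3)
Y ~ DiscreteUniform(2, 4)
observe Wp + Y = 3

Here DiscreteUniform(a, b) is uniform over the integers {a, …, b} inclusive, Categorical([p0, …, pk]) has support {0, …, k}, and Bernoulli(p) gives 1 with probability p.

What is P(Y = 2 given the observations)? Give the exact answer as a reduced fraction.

P(Y = 2 | obs) = 73/136

Enumerate traces; 14 have nonzero weight after conditioning:
  (X=1, W=0, Z=2, Y=3) weight 1/80
  (X=1, W=0, Z=3, Y=3) weight 1/80
  (X=1, W=1, Z=2, Y=2) weight 1/80
  (X=1, W=1, Z=3, Y=2) weight 1/80
  (X=2, W=0, Z=2, Y=3) weight 1/80
  (X=2, W=0, Z=3, Y=3) weight 1/80
  (X=2, W=1, Z=2, Y=2) weight 1/80
  (X=2, W=1, Z=3, Y=2) weight 1/80
  … 6 more
Group by Y:
  weight(Y=2) = 73/840
  weight(Y=3) = 3/40
Total weight = 73/840 + 3/40 = 17/105
P(Y=2 | obs) = 73/840 / 17/105 = 73/136
P(Y=3 | obs) = 3/40 / 17/105 = 63/136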